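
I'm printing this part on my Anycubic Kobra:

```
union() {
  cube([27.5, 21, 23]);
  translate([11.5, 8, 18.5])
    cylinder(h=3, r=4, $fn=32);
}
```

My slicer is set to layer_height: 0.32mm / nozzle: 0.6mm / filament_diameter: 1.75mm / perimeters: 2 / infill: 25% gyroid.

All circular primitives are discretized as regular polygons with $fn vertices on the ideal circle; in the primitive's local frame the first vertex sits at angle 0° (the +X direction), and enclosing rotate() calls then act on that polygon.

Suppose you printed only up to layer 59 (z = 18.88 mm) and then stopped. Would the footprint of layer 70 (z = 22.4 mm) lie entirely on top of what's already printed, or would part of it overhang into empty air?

Compare the two slices. At z = 18.88: the 27.5×21 cube contributes its full rectangle (area 577.50 mm²); the r=4 cylinder at (11.5, 8) contributes a regular 32-gon of circumradius 4 (area = (32/2)·4.000²·sin(360°/32) = 49.94 mm²); Merging all regions: the r=4 cylinder at (11.5, 8) lies entirely inside the 27.5×21 cube, so the union is just the 27.5×21 cube — area = 577.50 mm². At z = 22.4: the cube (footprint 27.5×21) is included at this height (area 577.50 mm²); the cylinder at (11.5, 8) does not reach this height (z outside [18.5, 21.5]); Taking the union: only the 27.5×21 cube is present, so the union is just that shape — area = 577.50 mm². Checking containment: the cross-section at z = 22.4 is a subset of the cross-section at z = 18.88.

entirely on top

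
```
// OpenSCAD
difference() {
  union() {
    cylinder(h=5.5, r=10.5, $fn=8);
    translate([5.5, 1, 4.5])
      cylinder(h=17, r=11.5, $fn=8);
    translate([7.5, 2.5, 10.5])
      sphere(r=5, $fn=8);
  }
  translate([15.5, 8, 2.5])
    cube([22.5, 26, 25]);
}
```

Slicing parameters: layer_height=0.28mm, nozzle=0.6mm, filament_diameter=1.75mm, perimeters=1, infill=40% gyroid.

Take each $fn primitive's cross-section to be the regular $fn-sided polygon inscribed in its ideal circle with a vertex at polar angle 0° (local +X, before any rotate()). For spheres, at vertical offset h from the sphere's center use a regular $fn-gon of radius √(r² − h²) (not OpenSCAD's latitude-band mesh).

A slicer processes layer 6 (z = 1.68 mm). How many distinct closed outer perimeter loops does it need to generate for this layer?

1

At z = 1.68 mm: the cylinder: section is a regular 8-gon, circumradius r=10.5; the cylinder at (5.5, 1) is absent (z outside [4.5, 21.5]); the sphere at (7.5, 2.5) is absent (|z−center|=8.820 > r=5); Merging all regions: only the r=10.5 cylinder is present, so the union is just that shape — 1 connected region; the cube at (15.5, 8) does not reach this height (z outside [2.5, 27.5]); Subtracting the remaining from the first: none of the subtracted shapes is present at this height, so the result so far is unchanged — 1 connected region. The result has 1 disconnected region.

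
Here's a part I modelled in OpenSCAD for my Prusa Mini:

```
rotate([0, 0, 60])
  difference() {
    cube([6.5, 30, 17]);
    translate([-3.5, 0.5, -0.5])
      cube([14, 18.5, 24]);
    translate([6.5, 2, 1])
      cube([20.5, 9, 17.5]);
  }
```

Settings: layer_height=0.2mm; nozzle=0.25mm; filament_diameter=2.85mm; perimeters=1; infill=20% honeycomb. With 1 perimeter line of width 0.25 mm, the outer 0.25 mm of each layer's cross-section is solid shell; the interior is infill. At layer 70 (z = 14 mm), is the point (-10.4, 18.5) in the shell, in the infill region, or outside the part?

At z = 14 mm: the 6.5×30 cube contributes its full rectangle; the 14×18.5 cube at (-3.5, 0.5) contributes its full rectangle; the 20.5×9 cube at (6.5, 2) contributes its full rectangle; Subtracting the remaining from the first: starting from the 6.5×30 cube, the 14×18.5 cube at (-3.5, 0.5) partially overlaps it — only the 120.25 mm² overlap (of its 259.00 mm²) is removed, clipping the outline; the 20.5×9 cube at (6.5, 2) misses the remaining region (no effect) — 2 connected regions; (rotated 60° about Z; rotation is an isometry so areas/perimeters/island counts are preserved). Overall, the cross-section has 2 separate islands. Undo the 60° rotation: the query point maps to (10.821, 18.257) in the un-rotated model frame. The nearest boundary edge runs (6.50, 30.00)→(6.50, 19.00); distance from the point to it = 4.38 mm. The point is not inside any of the regions above, so it lies outside the cross-section (4.38 mm from the nearest boundary).

outside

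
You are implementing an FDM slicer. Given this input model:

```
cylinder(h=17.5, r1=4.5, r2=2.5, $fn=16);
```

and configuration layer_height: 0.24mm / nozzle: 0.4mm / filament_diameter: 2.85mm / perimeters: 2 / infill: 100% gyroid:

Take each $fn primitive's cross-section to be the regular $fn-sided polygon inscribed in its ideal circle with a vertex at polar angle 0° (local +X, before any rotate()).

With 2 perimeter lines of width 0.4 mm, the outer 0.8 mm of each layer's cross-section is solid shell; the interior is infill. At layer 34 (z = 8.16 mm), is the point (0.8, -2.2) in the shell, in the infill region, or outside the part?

At z = 8.16 mm: the cone: at t=0.466 of its height the radius interpolates to r₁+(r₂−r₁)t = 3.567, giving a regular 16-gon of that circumradius. Overall, the cross-section is a single solid region. The nearest boundary edge runs (-0.00, -3.57)→(1.37, -3.30); distance from the point to it = 1.19 mm. The point is inside the cross-section and 1.19 mm from the nearest boundary — more than the 0.8 mm shell width (2 × 0.4), so it's in the infill interior.

infill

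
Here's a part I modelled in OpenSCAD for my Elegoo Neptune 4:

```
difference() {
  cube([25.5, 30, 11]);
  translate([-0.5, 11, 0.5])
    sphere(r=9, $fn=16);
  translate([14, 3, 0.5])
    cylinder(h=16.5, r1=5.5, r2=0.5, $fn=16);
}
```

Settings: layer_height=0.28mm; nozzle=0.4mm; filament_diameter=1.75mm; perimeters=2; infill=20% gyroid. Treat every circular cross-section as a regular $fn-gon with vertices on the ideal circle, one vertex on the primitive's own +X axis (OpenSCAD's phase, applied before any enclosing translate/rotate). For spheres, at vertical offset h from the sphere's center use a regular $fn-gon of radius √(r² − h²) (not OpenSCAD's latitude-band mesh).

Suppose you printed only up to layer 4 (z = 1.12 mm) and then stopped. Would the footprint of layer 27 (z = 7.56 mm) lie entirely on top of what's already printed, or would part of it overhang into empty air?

Compare the two slices. At z = 1.12: the cube (footprint 25.5×30) is included at this height (area 765.00 mm²); the sphere at (-0.5, 11): section is a regular 16-gon, circumradius = √(r²−h²) = √(9²−0.62²) = 8.979 (area = (16/2)·8.979²·sin(360°/16) = 246.80 mm²); the cone at (14, 3) contributes a regular 16-gon of circumradius 5.312 (interpolated between r1=5.5 and r2=0.5 at t=0.038) (area = (16/2)·5.312²·sin(360°/16) = 86.39 mm²); Subtracting the remaining from the first: starting from the 25.5×30 cube (765.00 mm²), the r=9 sphere at (-0.5, 11) partially overlaps it — only the 114.47 mm² overlap (of its 246.80 mm²) is removed, clipping the outline; the cone at (14, 3) partially overlaps it — only the 72.84 mm² overlap (of its 86.39 mm²) is removed, clipping the outline — area = 577.69 mm². At z = 7.56: the cube (footprint 25.5×30) is included at this height (area 765.00 mm²); the r=9 sphere at (-0.5, 11) contributes a regular 16-gon of circumradius √(9²−7.06²) = 5.582 (area = (16/2)·5.582²·sin(360°/16) = 95.38 mm²); the cone at (14, 3): at t=0.428 of its height the radius interpolates to r₁+(r₂−r₁)t = 3.361, giving a regular 16-gon of that circumradius (area = (16/2)·3.361²·sin(360°/16) = 34.58 mm²); After the difference (first − rest): starting from the 25.5×30 cube (765.00 mm²), the r=9 sphere at (-0.5, 11) partially overlaps it — only the 42.16 mm² overlap (of its 95.38 mm²) is removed, clipping the outline; the cone at (14, 3) partially overlaps it — only the 33.96 mm² overlap (of its 34.58 mm²) is removed, clipping the outline — area = 688.88 mm². Checking containment: at z = 7.56 the cross-section extends beyond the z = 1.12 cross-section by about 111.19 mm².

part overhangs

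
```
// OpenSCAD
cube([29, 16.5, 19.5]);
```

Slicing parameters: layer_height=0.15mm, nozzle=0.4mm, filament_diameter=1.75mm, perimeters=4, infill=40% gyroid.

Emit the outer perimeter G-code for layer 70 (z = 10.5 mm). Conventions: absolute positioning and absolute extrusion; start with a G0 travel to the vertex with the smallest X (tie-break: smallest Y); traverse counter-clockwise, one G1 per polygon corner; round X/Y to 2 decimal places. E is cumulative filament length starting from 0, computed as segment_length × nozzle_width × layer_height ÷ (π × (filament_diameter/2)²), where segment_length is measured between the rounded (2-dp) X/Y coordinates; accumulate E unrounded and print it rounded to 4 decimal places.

G0 X0.00 Y0.00 Z10.50
G1 X29.00 Y0.00 E0.7234
G1 X29.00 Y16.50 E1.1350
G1 X0.00 Y16.50 E1.8584
G1 X0.00 Y0.00 E2.2700

At z = 10.5 mm: the 29×16.5 cube contributes its full rectangle. The outline is a single polygon with 4 vertices. Extrusion per mm of travel: 0.4 × 0.15 / (π × 0.875²) = 0.024945. Accumulating E over each segment gives final E = 2.2700.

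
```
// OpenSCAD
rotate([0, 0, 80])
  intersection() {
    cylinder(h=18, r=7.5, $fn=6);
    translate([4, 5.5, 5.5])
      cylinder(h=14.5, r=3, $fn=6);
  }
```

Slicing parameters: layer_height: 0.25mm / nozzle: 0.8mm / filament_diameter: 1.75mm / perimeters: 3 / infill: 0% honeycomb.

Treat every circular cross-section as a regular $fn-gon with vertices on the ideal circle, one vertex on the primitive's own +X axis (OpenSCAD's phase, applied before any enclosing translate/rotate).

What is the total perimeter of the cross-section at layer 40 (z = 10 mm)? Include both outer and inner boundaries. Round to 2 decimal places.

At z = 10 mm: the cylinder: section is a regular 6-gon, circumradius r=7.5 (perimeter = 2·6·7.500·sin(180°/6) = 45.00 mm); the r=3 cylinder at (4, 5.5) gives a regular 6-gon of circumradius 3 (constant along its height) (perimeter = 2·6·3.000·sin(180°/6) = 18.00 mm); After intersecting: the r=3 cylinder at (4, 5.5) partially overlaps the r=7.5 cylinder; clipping to the common part keeps 11.33 mm² — boundary = 13.47 mm; (rotated 80° about Z; rotation is an isometry so areas/perimeters/island counts are preserved). Overall, the cross-section is a single solid region. Total boundary length (outer) = 13.47 mm.

13.47 mm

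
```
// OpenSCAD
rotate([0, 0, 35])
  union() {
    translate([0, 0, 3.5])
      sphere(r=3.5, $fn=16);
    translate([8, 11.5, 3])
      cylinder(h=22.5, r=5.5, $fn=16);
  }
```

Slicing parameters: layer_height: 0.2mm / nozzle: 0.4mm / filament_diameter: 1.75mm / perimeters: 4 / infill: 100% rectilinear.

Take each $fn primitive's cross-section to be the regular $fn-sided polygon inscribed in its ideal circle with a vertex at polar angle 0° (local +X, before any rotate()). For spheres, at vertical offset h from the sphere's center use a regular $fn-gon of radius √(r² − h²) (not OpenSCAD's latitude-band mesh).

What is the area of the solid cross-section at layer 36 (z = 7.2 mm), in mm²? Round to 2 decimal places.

92.61 mm²

At z = 7.2 mm: the sphere does not reach this height (|z−center|=3.700 > r=3.5); the r=5.5 cylinder at (8, 11.5) contributes a regular 16-gon of circumradius 5.5 (area = (16/2)·5.500²·sin(360°/16) = 92.61 mm²); Combining (union): only the r=5.5 cylinder at (8, 11.5) is present, so the union is just that shape — area = 92.61 mm²; (whole slice rotated 35° about Z — lengths, areas and connectivity unchanged). Overall, the cross-section is a single solid region. Net area = 92.61 mm².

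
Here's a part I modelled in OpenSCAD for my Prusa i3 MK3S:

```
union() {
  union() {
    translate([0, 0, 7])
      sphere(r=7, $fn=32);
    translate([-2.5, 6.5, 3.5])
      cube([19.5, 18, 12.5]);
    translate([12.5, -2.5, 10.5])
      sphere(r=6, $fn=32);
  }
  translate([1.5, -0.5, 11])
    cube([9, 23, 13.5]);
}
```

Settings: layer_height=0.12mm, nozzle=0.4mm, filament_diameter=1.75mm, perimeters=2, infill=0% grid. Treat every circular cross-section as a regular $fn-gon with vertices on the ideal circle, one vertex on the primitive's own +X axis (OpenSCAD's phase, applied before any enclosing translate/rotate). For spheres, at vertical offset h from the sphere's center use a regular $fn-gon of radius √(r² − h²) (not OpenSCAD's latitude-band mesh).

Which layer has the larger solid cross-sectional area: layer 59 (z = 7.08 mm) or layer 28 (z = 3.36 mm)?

layer 59 (z = 7.08 mm)

Layer 59 (z = 7.08): the r=7 sphere contributes a regular 32-gon of circumradius √(7²−0.08²) = 7.000 (area = (32/2)·7.000²·sin(360°/32) = 152.93 mm²); the cube at (-2.5, 6.5) (footprint 19.5×18) is included at this height (area 351.00 mm²); the sphere at (12.5, -2.5): section is a regular 32-gon, circumradius = √(r²−h²) = √(6²−3.42²) = 4.930 (area = (32/2)·4.930²·sin(360°/32) = 75.86 mm²); Taking the union: the regions partially overlap — summed areas 579.79 mm² minus the doubly-counted overlap 1.62 mm² gives 578.17 mm² — area = 578.17 mm²; the cube at (1.5, -0.5) is not intersected at this z (z outside [11, 24.5]); Combining (union): only that combined region is present, so the union is just that shape — area = 578.17 mm². So its area = 578.17 mm². Layer 28 (z = 3.36): the sphere: section is a regular 32-gon, circumradius = √(r²−h²) = √(7²−3.64²) = 5.979 (area = (32/2)·5.979²·sin(360°/32) = 111.59 mm²); the cube at (-2.5, 6.5) is not intersected at this z (z outside [3.5, 16]); the sphere at (12.5, -2.5) does not reach this height (|z−center|=7.140 > r=6); Merging all regions: only the r=7 sphere is present, so the union is just that shape — area = 111.59 mm²; the cube at (1.5, -0.5) does not reach this height (z outside [11, 24.5]); Merging all regions: only that combined region is present, so the union is just that shape — area = 111.59 mm². So its area = 111.59 mm². Layer 59 is larger (578.17 vs 111.59 mm²).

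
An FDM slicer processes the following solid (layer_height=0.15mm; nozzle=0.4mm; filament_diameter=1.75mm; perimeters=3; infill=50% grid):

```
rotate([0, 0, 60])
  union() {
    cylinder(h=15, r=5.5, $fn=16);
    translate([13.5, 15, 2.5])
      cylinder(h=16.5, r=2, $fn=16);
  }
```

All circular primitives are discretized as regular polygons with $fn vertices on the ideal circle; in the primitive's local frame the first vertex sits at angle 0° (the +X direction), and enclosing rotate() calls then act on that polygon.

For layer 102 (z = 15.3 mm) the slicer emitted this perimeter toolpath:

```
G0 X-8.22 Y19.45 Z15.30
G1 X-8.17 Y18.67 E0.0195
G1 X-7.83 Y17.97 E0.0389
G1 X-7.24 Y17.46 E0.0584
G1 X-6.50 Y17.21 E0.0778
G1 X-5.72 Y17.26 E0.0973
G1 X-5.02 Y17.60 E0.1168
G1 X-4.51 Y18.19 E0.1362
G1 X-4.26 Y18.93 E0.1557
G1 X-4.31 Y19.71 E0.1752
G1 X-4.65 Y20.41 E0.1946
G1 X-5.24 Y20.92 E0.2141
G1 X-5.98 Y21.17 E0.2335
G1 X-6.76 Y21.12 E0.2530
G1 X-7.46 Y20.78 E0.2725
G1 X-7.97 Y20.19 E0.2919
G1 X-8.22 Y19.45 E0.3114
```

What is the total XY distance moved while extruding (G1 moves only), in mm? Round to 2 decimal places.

12.48 mm

Sum the Euclidean lengths of each G1 segment: total = 12.48 mm.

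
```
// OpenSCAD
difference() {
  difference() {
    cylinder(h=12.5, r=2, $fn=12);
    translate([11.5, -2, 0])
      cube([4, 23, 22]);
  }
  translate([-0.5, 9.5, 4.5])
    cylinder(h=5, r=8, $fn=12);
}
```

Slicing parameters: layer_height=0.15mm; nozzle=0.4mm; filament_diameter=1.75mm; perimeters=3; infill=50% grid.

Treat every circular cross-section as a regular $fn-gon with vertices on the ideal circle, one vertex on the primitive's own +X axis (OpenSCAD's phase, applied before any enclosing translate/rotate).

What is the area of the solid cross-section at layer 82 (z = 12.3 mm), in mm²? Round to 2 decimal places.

At z = 12.3 mm: the r=2 cylinder gives a regular 12-gon of circumradius 2 (constant along its height) (area = (12/2)·2.000²·sin(360°/12) = 12.00 mm²); the 4×23 cube at (11.5, -2) contributes its full rectangle (area 92.00 mm²); Taking the first minus the rest: starting from the r=2 cylinder (12.00 mm²), the 4×23 cube at (11.5, -2) misses the remaining region (no effect) — area = 12.00 mm²; the cylinder at (-0.5, 9.5) is absent (z outside [4.5, 9.5]); Taking the first minus the rest: none of the subtracted shapes is present at this height, so the result so far is unchanged — area = 12.00 mm². Overall, the cross-section is a single solid region. Net area = 12.00 mm².

12.00 mm²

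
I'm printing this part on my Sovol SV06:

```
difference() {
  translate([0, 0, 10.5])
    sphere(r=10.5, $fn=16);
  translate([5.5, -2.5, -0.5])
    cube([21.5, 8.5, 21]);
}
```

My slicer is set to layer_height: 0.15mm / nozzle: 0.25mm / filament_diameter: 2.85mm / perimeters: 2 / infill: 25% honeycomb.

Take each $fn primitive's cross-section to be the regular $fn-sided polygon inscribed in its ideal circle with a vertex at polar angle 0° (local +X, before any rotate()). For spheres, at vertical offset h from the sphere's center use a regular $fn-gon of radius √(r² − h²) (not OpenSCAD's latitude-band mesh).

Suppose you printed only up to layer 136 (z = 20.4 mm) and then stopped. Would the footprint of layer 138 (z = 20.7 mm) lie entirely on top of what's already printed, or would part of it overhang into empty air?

entirely on top

Compare the two slices. At z = 20.4: the sphere: section is a regular 16-gon, circumradius = √(r²−h²) = √(10.5²−9.9²) = 3.499 (area = (16/2)·3.499²·sin(360°/16) = 37.47 mm²); the cube at (5.5, -2.5) (footprint 21.5×8.5) is included at this height (area 182.75 mm²); Subtracting the remaining from the first: starting from the r=10.5 sphere (37.47 mm²), the 21.5×8.5 cube at (5.5, -2.5) misses the remaining region (no effect) — area = 37.47 mm². At z = 20.7: the r=10.5 sphere slices to a regular 16-gon of circumradius 2.492 (√(r²−h²) with h=10.2 from center) (area = (16/2)·2.492²·sin(360°/16) = 19.01 mm²); the cube at (5.5, -2.5) does not reach this height (z outside [-0.5, 20.5]); After the difference (first − rest): none of the subtracted shapes is present at this height, so the r=10.5 sphere is unchanged — area = 19.01 mm². Checking containment: the cross-section at z = 20.7 is a subset of the cross-section at z = 20.4.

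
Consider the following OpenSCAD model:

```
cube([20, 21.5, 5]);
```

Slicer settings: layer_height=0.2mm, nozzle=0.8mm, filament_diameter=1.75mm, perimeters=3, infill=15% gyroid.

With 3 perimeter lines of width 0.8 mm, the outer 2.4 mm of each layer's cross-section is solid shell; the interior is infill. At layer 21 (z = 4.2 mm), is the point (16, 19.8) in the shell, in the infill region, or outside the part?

shell

At z = 4.2 mm: the 20×21.5 cube contributes its full rectangle. Overall, the cross-section is a single solid region. The nearest boundary edge runs (20.00, 21.50)→(0.00, 21.50); distance from the point to it = 1.70 mm. The point is inside the cross-section, 1.70 mm from the nearest boundary — within the 2.4 mm shell band (3 × 0.8).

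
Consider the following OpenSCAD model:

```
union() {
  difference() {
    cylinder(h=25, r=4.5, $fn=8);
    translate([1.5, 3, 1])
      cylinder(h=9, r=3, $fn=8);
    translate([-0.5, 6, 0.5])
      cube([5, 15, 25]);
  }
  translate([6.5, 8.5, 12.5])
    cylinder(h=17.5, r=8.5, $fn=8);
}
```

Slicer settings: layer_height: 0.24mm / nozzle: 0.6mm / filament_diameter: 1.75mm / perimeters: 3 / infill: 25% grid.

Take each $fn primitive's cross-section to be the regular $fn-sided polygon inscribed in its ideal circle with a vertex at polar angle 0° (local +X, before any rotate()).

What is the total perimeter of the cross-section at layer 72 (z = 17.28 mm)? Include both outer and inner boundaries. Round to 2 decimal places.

67.54 mm

At z = 17.28 mm: the r=4.5 cylinder contributes a regular 8-gon of circumradius 4.5 (perimeter = 2·8·4.500·sin(180°/8) = 27.55 mm); the cylinder at (1.5, 3) is absent (z outside [1, 10]); the 5×15 cube at (-0.5, 6) contributes its full rectangle (perimeter 40.00 mm); After the difference (first − rest): starting from the r=4.5 cylinder, the 5×15 cube at (-0.5, 6) misses the remaining region (no effect) — boundary = 27.55 mm; the cylinder at (6.5, 8.5): section is a regular 8-gon, circumradius r=8.5 (perimeter = 2·8·8.500·sin(180°/8) = 52.04 mm); Combining (union): the regions partially overlap (shared area 6.45 mm²), so the edge portions inside another operand are dropped and the merged outline is re-measured after clipping — boundary = 67.54 mm. Overall, the cross-section is a single solid region. Total boundary length (outer) = 67.54 mm.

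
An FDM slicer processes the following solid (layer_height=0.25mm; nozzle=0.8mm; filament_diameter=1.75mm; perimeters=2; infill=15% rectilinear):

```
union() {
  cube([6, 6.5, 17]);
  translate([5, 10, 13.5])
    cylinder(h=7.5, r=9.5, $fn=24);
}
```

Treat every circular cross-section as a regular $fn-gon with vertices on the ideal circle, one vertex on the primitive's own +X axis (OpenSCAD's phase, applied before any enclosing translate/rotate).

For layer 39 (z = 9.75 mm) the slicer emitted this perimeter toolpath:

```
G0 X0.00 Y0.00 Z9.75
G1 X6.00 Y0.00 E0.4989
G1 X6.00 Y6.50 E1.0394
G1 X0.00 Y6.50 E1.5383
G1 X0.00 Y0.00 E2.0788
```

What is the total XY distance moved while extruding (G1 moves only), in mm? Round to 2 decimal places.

25.00 mm

Sum the Euclidean lengths of each G1 segment: total = 25.00 mm.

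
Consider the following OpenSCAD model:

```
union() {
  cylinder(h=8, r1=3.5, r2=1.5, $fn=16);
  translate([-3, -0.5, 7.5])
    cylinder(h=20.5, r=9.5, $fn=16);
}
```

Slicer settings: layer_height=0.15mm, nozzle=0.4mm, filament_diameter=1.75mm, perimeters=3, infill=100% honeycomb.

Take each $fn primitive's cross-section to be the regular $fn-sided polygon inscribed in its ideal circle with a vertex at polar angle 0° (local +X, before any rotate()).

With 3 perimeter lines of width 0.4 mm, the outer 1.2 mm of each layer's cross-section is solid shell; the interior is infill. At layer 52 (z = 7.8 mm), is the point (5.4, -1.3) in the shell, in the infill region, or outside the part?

shell

At z = 7.8 mm: the cone contributes a regular 16-gon of circumradius 1.550 (interpolated between r1=3.5 and r2=1.5 at t=0.975); the r=9.5 cylinder at (-3, -0.5) contributes a regular 16-gon of circumradius 9.5; Merging all regions: the cone lies entirely inside the r=9.5 cylinder at (-3, -0.5), so the union is just the r=9.5 cylinder at (-3, -0.5) — 1 connected region. Overall, the cross-section is a single solid region. The nearest boundary edge runs (6.50, -0.50)→(5.78, -4.14); distance from the point to it = 0.92 mm. The point is inside the cross-section, 0.92 mm from the nearest boundary — within the 1.2 mm shell band (3 × 0.4).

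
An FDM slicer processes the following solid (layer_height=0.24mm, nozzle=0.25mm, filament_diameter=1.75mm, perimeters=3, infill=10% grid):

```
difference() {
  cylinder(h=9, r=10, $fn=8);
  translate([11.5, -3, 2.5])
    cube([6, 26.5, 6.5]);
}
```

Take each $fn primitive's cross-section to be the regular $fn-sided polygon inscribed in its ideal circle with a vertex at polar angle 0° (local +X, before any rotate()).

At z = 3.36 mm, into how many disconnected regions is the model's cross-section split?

At z = 3.36 mm: the r=10 cylinder contributes a regular 8-gon of circumradius 10; the cube at (11.5, -3) (footprint 6×26.5) is included at this height; Subtracting the remaining from the first: starting from the r=10 cylinder, the 6×26.5 cube at (11.5, -3) misses the remaining region (no effect) — 1 connected region. The result has 1 disconnected region.

1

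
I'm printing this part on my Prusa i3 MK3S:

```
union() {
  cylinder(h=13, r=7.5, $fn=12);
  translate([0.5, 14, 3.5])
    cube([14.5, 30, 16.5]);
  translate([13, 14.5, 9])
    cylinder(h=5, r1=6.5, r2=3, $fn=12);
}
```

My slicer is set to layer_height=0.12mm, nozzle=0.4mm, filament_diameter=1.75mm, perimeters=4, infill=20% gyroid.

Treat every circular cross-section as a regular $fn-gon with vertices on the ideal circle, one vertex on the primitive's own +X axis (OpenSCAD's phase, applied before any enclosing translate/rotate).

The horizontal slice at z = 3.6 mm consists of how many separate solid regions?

At z = 3.6 mm: the r=7.5 cylinder contributes a regular 12-gon of circumradius 7.5; the 14.5×30 cube at (0.5, 14) contributes its full rectangle; the cone at (13, 14.5) is not intersected at this z (z outside [9, 14]); Taking the union: the 2 present regions are separate (no shared area or edge), so areas and boundary lengths simply add and each stays a separate island — 2 connected regions. The result has 2 disconnected regions.

2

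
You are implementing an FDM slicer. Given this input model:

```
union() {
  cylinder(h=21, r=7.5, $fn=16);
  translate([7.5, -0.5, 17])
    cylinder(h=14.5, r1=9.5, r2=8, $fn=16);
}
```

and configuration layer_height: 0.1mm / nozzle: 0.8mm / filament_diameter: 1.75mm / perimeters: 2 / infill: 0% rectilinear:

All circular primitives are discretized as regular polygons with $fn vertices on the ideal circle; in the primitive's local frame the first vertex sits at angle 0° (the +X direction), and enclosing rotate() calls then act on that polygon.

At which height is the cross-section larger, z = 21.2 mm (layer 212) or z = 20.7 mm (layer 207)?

layer 207 (z = 20.7 mm)

Layer 212 (z = 21.2): the cylinder does not reach this height (z outside [0, 21]); the cone at (7.5, -0.5): at t=0.290 of its height the radius interpolates to r₁+(r₂−r₁)t = 9.066, giving a regular 16-gon of that circumradius (area = (16/2)·9.066²·sin(360°/16) = 251.60 mm²); Combining (union): only the cone at (7.5, -0.5) is present, so the union is just that shape — area = 251.60 mm². So its area = 251.60 mm². Layer 207 (z = 20.7): the r=7.5 cylinder gives a regular 16-gon of circumradius 7.5 (constant along its height) (area = (16/2)·7.500²·sin(360°/16) = 172.21 mm²); the cone at (7.5, -0.5) contributes a regular 16-gon of circumradius 9.117 (interpolated between r1=9.5 and r2=8 at t=0.255) (area = (16/2)·9.117²·sin(360°/16) = 254.48 mm²); Combining (union): the regions partially overlap — summed areas 426.69 mm² minus the doubly-counted overlap 91.48 mm² gives 335.21 mm² — area = 335.21 mm². So its area = 335.21 mm². Layer 207 is larger (335.21 vs 251.60 mm²).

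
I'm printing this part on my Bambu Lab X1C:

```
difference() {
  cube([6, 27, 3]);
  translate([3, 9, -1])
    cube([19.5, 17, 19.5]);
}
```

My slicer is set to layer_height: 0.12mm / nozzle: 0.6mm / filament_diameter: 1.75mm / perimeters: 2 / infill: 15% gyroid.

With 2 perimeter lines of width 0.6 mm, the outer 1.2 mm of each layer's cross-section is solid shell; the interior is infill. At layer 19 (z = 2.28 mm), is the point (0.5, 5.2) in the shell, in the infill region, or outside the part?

shell

At z = 2.28 mm: the cube is present — its section is the full 6×27 rectangle; the 19.5×17 cube at (3, 9) contributes its full rectangle; Subtracting the remaining from the first: starting from the 6×27 cube, the 19.5×17 cube at (3, 9) partially overlaps it — only the 51.00 mm² overlap (of its 331.50 mm²) is removed, clipping the outline — 1 connected region. Overall, the cross-section is a single solid region. The nearest boundary edge runs (0.00, 0.00)→(0.00, 27.00); distance from the point to it = 0.50 mm. The point is inside the cross-section, 0.50 mm from the nearest boundary — within the 1.2 mm shell band (2 × 0.6).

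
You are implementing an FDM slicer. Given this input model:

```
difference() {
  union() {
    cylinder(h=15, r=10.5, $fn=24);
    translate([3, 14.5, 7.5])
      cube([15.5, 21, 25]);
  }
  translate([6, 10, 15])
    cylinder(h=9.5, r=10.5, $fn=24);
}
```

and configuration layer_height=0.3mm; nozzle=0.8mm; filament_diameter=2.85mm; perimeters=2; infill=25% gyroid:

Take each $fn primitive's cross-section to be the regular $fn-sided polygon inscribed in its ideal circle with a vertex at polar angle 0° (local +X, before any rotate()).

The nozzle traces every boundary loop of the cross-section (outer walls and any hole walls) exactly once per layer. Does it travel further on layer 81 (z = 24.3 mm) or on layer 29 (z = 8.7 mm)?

layer 29 (z = 8.7 mm)

Layer 81 (z = 24.3): the cylinder is not intersected at this z (z outside [0, 15]); the cube at (3, 14.5) is present — its section is the full 15.5×21 rectangle (perimeter 73.00 mm); Taking the union: only the 15.5×21 cube at (3, 14.5) is present, so the union is just that shape — boundary = 73.00 mm; the cylinder at (6, 10): section is a regular 24-gon, circumradius r=10.5 (perimeter = 2·24·10.500·sin(180°/24) = 65.79 mm); Subtracting the remaining from the first: starting from that combined region, the r=10.5 cylinder at (6, 10) partially overlaps it — only the 57.53 mm² overlap (of its 342.42 mm²) is removed, clipping the outline — boundary = 69.89 mm. So its perimeter = 69.89 mm. Layer 29 (z = 8.7): the cylinder: section is a regular 24-gon, circumradius r=10.5 (perimeter = 2·24·10.500·sin(180°/24) = 65.79 mm); the cube at (3, 14.5) (footprint 15.5×21) is included at this height (perimeter 73.00 mm); Combining (union): the 2 present regions are separate (no shared area or edge), so areas and boundary lengths simply add and each stays a separate island — boundary = 138.79 mm; the cylinder at (6, 10) is absent (z outside [15, 24.5]); Taking the first minus the rest: none of the subtracted shapes is present at this height, so the result so far is unchanged — boundary = 138.79 mm. So its perimeter = 138.79 mm. Layer 29 is larger (138.79 vs 69.89 mm).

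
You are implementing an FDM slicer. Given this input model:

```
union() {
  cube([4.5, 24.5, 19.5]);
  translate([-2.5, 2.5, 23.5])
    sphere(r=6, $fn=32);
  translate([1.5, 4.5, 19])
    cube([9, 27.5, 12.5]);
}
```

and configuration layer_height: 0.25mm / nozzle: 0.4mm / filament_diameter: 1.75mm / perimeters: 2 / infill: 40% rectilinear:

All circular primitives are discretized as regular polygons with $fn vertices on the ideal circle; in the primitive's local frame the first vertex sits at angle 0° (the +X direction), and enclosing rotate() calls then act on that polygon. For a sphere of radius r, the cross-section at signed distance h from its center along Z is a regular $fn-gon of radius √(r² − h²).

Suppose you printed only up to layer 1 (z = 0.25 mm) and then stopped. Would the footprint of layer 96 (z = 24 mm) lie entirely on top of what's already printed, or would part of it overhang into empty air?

Compare the two slices. At z = 0.25: the cube is present — its section is the full 4.5×24.5 rectangle (area 110.25 mm²); the sphere at (-2.5, 2.5) does not reach this height (|z−center|=23.250 > r=6); the cube at (1.5, 4.5) is not intersected at this z (z outside [19, 31.5]); Taking the union: only the 4.5×24.5 cube is present, so the union is just that shape — area = 110.25 mm². At z = 24: the cube is not intersected at this z (z outside [0, 19.5]); the r=6 sphere at (-2.5, 2.5) slices to a regular 32-gon of circumradius 5.979 (√(r²−h²) with h=0.5 from center) (area = (32/2)·5.979²·sin(360°/32) = 111.59 mm²); the 9×27.5 cube at (1.5, 4.5) contributes its full rectangle (area 247.50 mm²); Combining (union): the regions partially overlap — summed areas 359.09 mm² minus the doubly-counted overlap 2.31 mm² gives 356.79 mm² — area = 356.79 mm². Checking containment: at z = 24 the cross-section extends beyond the z = 0.25 cross-section by about 277.44 mm².

part overhangs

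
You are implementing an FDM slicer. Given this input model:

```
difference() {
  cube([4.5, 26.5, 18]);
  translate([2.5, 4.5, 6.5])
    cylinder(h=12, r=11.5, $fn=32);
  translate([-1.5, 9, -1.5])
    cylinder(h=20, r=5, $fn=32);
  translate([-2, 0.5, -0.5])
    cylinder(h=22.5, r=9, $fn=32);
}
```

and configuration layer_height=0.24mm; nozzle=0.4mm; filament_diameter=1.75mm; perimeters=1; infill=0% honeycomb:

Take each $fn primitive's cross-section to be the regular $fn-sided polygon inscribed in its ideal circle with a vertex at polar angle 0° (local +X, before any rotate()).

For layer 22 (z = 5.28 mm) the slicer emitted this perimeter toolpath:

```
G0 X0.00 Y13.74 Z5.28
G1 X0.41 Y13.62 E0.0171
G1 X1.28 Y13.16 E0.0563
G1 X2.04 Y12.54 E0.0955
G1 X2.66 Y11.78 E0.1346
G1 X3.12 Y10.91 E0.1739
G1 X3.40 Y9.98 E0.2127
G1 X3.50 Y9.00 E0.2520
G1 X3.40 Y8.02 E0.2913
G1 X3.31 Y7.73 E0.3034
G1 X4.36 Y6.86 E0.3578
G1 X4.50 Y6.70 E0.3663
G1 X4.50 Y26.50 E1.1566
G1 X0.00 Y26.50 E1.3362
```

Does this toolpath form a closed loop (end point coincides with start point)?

Start point (G0): (0.00, 13.74). End point (last G1): the path does not return to the start — open.

no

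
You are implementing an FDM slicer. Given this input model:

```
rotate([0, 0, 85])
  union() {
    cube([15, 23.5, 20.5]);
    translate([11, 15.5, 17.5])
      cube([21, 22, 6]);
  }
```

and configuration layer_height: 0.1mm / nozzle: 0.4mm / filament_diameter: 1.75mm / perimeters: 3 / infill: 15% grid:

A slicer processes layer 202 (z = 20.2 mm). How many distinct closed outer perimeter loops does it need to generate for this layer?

1

At z = 20.2 mm: the cube is present — its section is the full 15×23.5 rectangle; the cube at (11, 15.5) is present — its section is the full 21×22 rectangle; Merging all regions: the regions partially overlap (shared area 32.00 mm²), so overlapping operands fuse into one piece — 1 connected region; (whole slice rotated 85° about Z — lengths, areas and connectivity unchanged). The result has 1 disconnected region.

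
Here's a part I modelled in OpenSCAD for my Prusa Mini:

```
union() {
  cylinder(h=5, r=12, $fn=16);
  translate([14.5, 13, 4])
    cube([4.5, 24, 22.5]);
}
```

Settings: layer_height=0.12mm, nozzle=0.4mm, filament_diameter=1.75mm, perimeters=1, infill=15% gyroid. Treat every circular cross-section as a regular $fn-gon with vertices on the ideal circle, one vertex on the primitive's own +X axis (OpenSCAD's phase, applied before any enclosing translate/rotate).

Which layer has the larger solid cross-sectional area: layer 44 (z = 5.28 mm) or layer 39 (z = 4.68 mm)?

layer 39 (z = 4.68 mm)

Layer 44 (z = 5.28): the cylinder is not intersected at this z (z outside [0, 5]); the cube at (14.5, 13) is present — its section is the full 4.5×24 rectangle (area 108.00 mm²); Taking the union: only the 4.5×24 cube at (14.5, 13) is present, so the union is just that shape — area = 108.00 mm². So its area = 108.00 mm². Layer 39 (z = 4.68): the cylinder: section is a regular 16-gon, circumradius r=12 (area = (16/2)·12.000²·sin(360°/16) = 440.85 mm²); the 4.5×24 cube at (14.5, 13) contributes its full rectangle (area 108.00 mm²); Taking the union: the 2 present regions are separate (no shared area or edge), so areas and boundary lengths simply add and each stays a separate island — area = 548.85 mm². So its area = 548.85 mm². Layer 39 is larger (548.85 vs 108.00 mm²).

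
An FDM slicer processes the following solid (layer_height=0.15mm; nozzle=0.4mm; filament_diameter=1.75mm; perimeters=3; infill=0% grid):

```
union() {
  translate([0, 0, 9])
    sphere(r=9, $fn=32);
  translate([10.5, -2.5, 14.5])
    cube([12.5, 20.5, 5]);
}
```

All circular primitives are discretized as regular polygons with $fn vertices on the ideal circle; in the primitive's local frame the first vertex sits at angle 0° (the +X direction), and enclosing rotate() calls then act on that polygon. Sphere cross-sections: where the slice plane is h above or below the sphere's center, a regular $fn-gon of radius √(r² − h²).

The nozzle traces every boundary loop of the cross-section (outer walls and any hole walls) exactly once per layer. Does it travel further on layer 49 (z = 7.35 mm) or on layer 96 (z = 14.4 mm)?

Layer 49 (z = 7.35): the sphere: section is a regular 32-gon, circumradius = √(r²−h²) = √(9²−1.65²) = 8.847 (perimeter = 2·32·8.847·sin(180°/32) = 55.50 mm); the cube at (10.5, -2.5) does not reach this height (z outside [14.5, 19.5]); Combining (union): only the r=9 sphere is present, so the union is just that shape — boundary = 55.50 mm. So its perimeter = 55.50 mm. Layer 96 (z = 14.4): the sphere: section is a regular 32-gon, circumradius = √(r²−h²) = √(9²−5.4²) = 7.200 (perimeter = 2·32·7.200·sin(180°/32) = 45.17 mm); the cube at (10.5, -2.5) does not reach this height (z outside [14.5, 19.5]); Combining (union): only the r=9 sphere is present, so the union is just that shape — boundary = 45.17 mm. So its perimeter = 45.17 mm. Layer 49 is larger (55.50 vs 45.17 mm).

layer 49 (z = 7.35 mm)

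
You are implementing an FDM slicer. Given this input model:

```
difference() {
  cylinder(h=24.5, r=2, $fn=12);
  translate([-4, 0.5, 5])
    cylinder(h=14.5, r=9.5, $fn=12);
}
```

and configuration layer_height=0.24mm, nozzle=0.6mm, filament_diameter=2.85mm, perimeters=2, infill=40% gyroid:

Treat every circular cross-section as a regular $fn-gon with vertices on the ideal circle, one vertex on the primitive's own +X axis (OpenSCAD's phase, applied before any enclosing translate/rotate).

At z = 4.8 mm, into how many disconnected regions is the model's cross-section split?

At z = 4.8 mm: the cylinder: section is a regular 12-gon, circumradius r=2; the cylinder at (-4, 0.5) does not reach this height (z outside [5, 19.5]); Taking the first minus the rest: none of the subtracted shapes is present at this height, so the r=2 cylinder is unchanged — 1 connected region. The result has 1 disconnected region.

1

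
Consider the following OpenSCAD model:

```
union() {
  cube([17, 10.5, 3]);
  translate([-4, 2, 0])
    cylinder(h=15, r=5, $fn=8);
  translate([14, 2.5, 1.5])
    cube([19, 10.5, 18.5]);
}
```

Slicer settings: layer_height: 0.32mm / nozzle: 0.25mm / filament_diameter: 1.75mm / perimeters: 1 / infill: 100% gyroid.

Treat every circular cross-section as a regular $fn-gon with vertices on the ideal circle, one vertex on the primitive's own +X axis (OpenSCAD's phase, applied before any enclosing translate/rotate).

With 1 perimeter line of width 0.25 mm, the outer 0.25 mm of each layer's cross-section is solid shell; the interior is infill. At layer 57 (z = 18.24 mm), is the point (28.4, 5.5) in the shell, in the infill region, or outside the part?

infill

At z = 18.24 mm: the cube is not intersected at this z (z outside [0, 3]); the cylinder at (-4, 2) does not reach this height (z outside [0, 15]); the 19×10.5 cube at (14, 2.5) contributes its full rectangle; Merging all regions: only the 19×10.5 cube at (14, 2.5) is present, so the union is just that shape — 1 connected region. Overall, the cross-section is a single solid region. The nearest boundary edge runs (14.00, 2.50)→(33.00, 2.50); distance from the point to it = 3.00 mm. The point is inside the cross-section and 3.00 mm from the nearest boundary — more than the 0.25 mm shell width (1 × 0.25), so it's in the infill interior.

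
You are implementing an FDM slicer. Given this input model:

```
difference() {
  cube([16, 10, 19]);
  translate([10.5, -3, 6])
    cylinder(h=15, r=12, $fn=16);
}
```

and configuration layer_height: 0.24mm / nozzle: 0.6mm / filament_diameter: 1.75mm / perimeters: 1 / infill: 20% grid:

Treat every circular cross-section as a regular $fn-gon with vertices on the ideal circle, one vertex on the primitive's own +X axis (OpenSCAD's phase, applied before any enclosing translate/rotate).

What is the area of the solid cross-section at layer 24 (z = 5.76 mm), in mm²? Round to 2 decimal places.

At z = 5.76 mm: the cube (footprint 16×10) is included at this height (area 160.00 mm²); the cylinder at (10.5, -3) is not intersected at this z (z outside [6, 21]); After the difference (first − rest): none of the subtracted shapes is present at this height, so the 16×10 cube is unchanged — area = 160.00 mm². Overall, the cross-section is a single solid region. Net area = 160.00 mm².

160.00 mm²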